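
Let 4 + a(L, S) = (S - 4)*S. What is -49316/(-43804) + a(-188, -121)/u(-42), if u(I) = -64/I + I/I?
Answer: 3478044928/580403 ≈ 5992.5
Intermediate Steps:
a(L, S) = -4 + S*(-4 + S) (a(L, S) = -4 + (S - 4)*S = -4 + (-4 + S)*S = -4 + S*(-4 + S))
u(I) = 1 - 64/I (u(I) = -64/I + 1 = 1 - 64/I)
-49316/(-43804) + a(-188, -121)/u(-42) = -49316/(-43804) + (-4 + (-121)² - 4*(-121))/(((-64 - 42)/(-42))) = -49316*(-1/43804) + (-4 + 14641 + 484)/((-1/42*(-106))) = 12329/10951 + 15121/(53/21) = 12329/10951 + 15121*(21/53) = 12329/10951 + 317541/53 = 3478044928/580403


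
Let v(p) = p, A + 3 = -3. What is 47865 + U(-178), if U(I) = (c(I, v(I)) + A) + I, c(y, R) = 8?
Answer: 47689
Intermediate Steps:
A = -6 (A = -3 - 3 = -6)
U(I) = 2 + I (U(I) = (8 - 6) + I = 2 + I)
47865 + U(-178) = 47865 + (2 - 178) = 47865 - 176 = 47689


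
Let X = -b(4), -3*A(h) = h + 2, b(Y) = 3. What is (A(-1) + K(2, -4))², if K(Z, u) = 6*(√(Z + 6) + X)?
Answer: 5617/9 - 440*√2 ≈ 1.8571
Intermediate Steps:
A(h) = -⅔ - h/3 (A(h) = -(h + 2)/3 = -(2 + h)/3 = -⅔ - h/3)
X = -3 (X = -1*3 = -3)
K(Z, u) = -18 + 6*√(6 + Z) (K(Z, u) = 6*(√(Z + 6) - 3) = 6*(√(6 + Z) - 3) = 6*(-3 + √(6 + Z)) = -18 + 6*√(6 + Z))
(A(-1) + K(2, -4))² = ((-⅔ - ⅓*(-1)) + (-18 + 6*√(6 + 2)))² = ((-⅔ + ⅓) + (-18 + 6*√8))² = (-⅓ + (-18 + 6*(2*√2)))² = (-⅓ + (-18 + 12*√2))² = (-55/3 + 12*√2)²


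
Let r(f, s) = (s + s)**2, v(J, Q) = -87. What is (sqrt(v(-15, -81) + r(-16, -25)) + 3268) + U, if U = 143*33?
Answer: 7987 + sqrt(2413) ≈ 8036.1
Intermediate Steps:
U = 4719
r(f, s) = 4*s**2 (r(f, s) = (2*s)**2 = 4*s**2)
(sqrt(v(-15, -81) + r(-16, -25)) + 3268) + U = (sqrt(-87 + 4*(-25)**2) + 3268) + 4719 = (sqrt(-87 + 4*625) + 3268) + 4719 = (sqrt(-87 + 2500) + 3268) + 4719 = (sqrt(2413) + 3268) + 4719 = (3268 + sqrt(2413)) + 4719 = 7987 + sqrt(2413)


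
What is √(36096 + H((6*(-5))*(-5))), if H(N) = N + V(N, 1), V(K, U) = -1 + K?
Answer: √36395 ≈ 190.77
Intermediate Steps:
H(N) = -1 + 2*N (H(N) = N + (-1 + N) = -1 + 2*N)
√(36096 + H((6*(-5))*(-5))) = √(36096 + (-1 + 2*((6*(-5))*(-5)))) = √(36096 + (-1 + 2*(-30*(-5)))) = √(36096 + (-1 + 2*150)) = √(36096 + (-1 + 300)) = √(36096 + 299) = √36395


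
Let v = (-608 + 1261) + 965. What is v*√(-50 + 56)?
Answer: 1618*√6 ≈ 3963.3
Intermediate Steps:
v = 1618 (v = 653 + 965 = 1618)
v*√(-50 + 56) = 1618*√(-50 + 56) = 1618*√6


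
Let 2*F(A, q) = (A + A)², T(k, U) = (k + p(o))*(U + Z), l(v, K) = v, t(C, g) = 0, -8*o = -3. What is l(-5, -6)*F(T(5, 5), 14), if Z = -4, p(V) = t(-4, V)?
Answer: -250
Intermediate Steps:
o = 3/8 (o = -⅛*(-3) = 3/8 ≈ 0.37500)
p(V) = 0
T(k, U) = k*(-4 + U) (T(k, U) = (k + 0)*(U - 4) = k*(-4 + U))
F(A, q) = 2*A² (F(A, q) = (A + A)²/2 = (2*A)²/2 = (4*A²)/2 = 2*A²)
l(-5, -6)*F(T(5, 5), 14) = -10*(5*(-4 + 5))² = -10*(5*1)² = -10*5² = -10*25 = -5*50 = -250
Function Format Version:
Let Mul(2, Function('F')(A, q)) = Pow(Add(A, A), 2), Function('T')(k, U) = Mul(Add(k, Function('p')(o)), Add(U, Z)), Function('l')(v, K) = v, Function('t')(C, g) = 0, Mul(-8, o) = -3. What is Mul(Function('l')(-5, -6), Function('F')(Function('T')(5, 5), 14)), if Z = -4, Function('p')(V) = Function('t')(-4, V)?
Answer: -250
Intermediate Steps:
o = Rational(3, 8) (o = Mul(Rational(-1, 8), -3) = Rational(3, 8) ≈ 0.37500)
Function('p')(V) = 0
Function('T')(k, U) = Mul(k, Add(-4, U)) (Function('T')(k, U) = Mul(Add(k, 0), Add(U, -4)) = Mul(k, Add(-4, U)))
Function('F')(A, q) = Mul(2, Pow(A, 2)) (Function('F')(A, q) = Mul(Rational(1, 2), Pow(Add(A, A), 2)) = Mul(Rational(1, 2), Pow(Mul(2, A), 2)) = Mul(Rational(1, 2), Mul(4, Pow(A, 2))) = Mul(2, Pow(A, 2)))
Mul(Function('l')(-5, -6), Function('F')(Function('T')(5, 5), 14)) = Mul(-5, Mul(2, Pow(Mul(5, Add(-4, 5)), 2))) = Mul(-5, Mul(2, Pow(Mul(5, 1), 2))) = Mul(-5, Mul(2, Pow(5, 2))) = Mul(-5, Mul(2, 25)) = Mul(-5, 50) = -250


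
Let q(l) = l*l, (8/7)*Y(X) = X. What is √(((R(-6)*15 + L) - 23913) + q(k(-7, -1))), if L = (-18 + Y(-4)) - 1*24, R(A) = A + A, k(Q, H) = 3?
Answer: I*√96518/2 ≈ 155.34*I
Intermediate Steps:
Y(X) = 7*X/8
R(A) = 2*A
q(l) = l²
L = -91/2 (L = (-18 + (7/8)*(-4)) - 1*24 = (-18 - 7/2) - 24 = -43/2 - 24 = -91/2 ≈ -45.500)
√(((R(-6)*15 + L) - 23913) + q(k(-7, -1))) = √((((2*(-6))*15 - 91/2) - 23913) + 3²) = √(((-12*15 - 91/2) - 23913) + 9) = √(((-180 - 91/2) - 23913) + 9) = √((-451/2 - 23913) + 9) = √(-48277/2 + 9) = √(-48259/2) = I*√96518/2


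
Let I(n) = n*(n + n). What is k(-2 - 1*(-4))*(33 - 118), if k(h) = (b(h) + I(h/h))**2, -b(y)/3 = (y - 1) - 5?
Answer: -16660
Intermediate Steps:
I(n) = 2*n**2 (I(n) = n*(2*n) = 2*n**2)
b(y) = 18 - 3*y (b(y) = -3*((y - 1) - 5) = -3*((-1 + y) - 5) = -3*(-6 + y) = 18 - 3*y)
k(h) = (20 - 3*h)**2 (k(h) = ((18 - 3*h) + 2*(h/h)**2)**2 = ((18 - 3*h) + 2*1**2)**2 = ((18 - 3*h) + 2*1)**2 = ((18 - 3*h) + 2)**2 = (20 - 3*h)**2)
k(-2 - 1*(-4))*(33 - 118) = (20 - 3*(-2 - 1*(-4)))**2*(33 - 118) = (20 - 3*(-2 + 4))**2*(-85) = (20 - 3*2)**2*(-85) = (20 - 6)**2*(-85) = 14**2*(-85) = 196*(-85) = -16660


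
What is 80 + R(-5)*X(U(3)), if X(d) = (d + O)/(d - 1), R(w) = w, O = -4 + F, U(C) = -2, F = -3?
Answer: 65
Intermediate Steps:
O = -7 (O = -4 - 3 = -7)
X(d) = (-7 + d)/(-1 + d) (X(d) = (d - 7)/(d - 1) = (-7 + d)/(-1 + d))
80 + R(-5)*X(U(3)) = 80 - 5*(-7 - 2)/(-1 - 2) = 80 - 5*(-9)/(-3) = 80 - (-5)*(-9)/3 = 80 - 5*3 = 80 - 15 = 65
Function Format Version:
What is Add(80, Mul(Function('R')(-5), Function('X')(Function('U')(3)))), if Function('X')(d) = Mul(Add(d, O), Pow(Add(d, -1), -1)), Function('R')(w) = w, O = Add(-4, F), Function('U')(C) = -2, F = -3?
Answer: 65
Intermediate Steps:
O = -7 (O = Add(-4, -3) = -7)
Function('X')(d) = Mul(Pow(Add(-1, d), -1), Add(-7, d)) (Function('X')(d) = Mul(Add(d, -7), Pow(Add(d, -1), -1)) = Mul(Add(-7, d), Pow(Add(-1, d), -1)) = Mul(Pow(Add(-1, d), -1), Add(-7, d)))
Add(80, Mul(Function('R')(-5), Function('X')(Function('U')(3)))) = Add(80, Mul(-5, Mul(Pow(Add(-1, -2), -1), Add(-7, -2)))) = Add(80, Mul(-5, Mul(Pow(-3, -1), -9))) = Add(80, Mul(-5, Mul(Rational(-1, 3), -9))) = Add(80, Mul(-5, 3)) = Add(80, -15) = 65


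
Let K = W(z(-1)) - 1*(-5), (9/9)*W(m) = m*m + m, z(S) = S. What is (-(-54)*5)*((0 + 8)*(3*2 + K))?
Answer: 23760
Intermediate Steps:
W(m) = m + m² (W(m) = m*m + m = m² + m = m + m²)
K = 5 (K = -(1 - 1) - 1*(-5) = -1*0 + 5 = 0 + 5 = 5)
(-(-54)*5)*((0 + 8)*(3*2 + K)) = (-(-54)*5)*((0 + 8)*(3*2 + 5)) = (-18*(-15))*(8*(6 + 5)) = 270*(8*11) = 270*88 = 23760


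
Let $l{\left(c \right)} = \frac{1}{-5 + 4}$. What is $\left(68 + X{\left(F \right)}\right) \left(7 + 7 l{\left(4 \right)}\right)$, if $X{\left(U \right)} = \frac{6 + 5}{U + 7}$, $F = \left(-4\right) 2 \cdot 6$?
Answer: $0$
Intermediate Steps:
$l{\left(c \right)} = -1$ ($l{\left(c \right)} = \frac{1}{-1} = -1$)
$F = -48$ ($F = \left(-8\right) 6 = -48$)
$X{\left(U \right)} = \frac{11}{7 + U}$
$\left(68 + X{\left(F \right)}\right) \left(7 + 7 l{\left(4 \right)}\right) = \left(68 + \frac{11}{7 - 48}\right) \left(7 + 7 \left(-1\right)\right) = \left(68 + \frac{11}{-41}\right) \left(7 - 7\right) = \left(68 + 11 \left(- \frac{1}{41}\right)\right) 0 = \left(68 - \frac{11}{41}\right) 0 = \frac{2777}{41} \cdot 0 = 0$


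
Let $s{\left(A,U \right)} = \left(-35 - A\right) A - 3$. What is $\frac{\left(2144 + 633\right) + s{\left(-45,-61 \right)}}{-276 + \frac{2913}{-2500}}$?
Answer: $- \frac{5810000}{692913} \approx -8.3849$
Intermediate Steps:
$s{\left(A,U \right)} = -3 + A \left(-35 - A\right)$ ($s{\left(A,U \right)} = A \left(-35 - A\right) - 3 = -3 + A \left(-35 - A\right)$)
$\frac{\left(2144 + 633\right) + s{\left(-45,-61 \right)}}{-276 + \frac{2913}{-2500}} = \frac{\left(2144 + 633\right) - 453}{-276 + \frac{2913}{-2500}} = \frac{2777 - 453}{-276 + 2913 \left(- \frac{1}{2500}\right)} = \frac{2777 - 453}{-276 - \frac{2913}{2500}} = \frac{2777 - 453}{- \frac{692913}{2500}} = 2324 \left(- \frac{2500}{692913}\right) = - \frac{5810000}{692913}$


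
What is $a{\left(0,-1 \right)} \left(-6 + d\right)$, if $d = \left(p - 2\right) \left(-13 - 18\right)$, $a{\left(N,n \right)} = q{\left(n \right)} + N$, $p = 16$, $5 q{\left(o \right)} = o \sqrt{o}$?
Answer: $88 i \approx 88.0 i$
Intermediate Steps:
$q{\left(o \right)} = \frac{o^{\frac{3}{2}}}{5}$ ($q{\left(o \right)} = \frac{o \sqrt{o}}{5} = \frac{o^{\frac{3}{2}}}{5}$)
$a{\left(N,n \right)} = N + \frac{n^{\frac{3}{2}}}{5}$ ($a{\left(N,n \right)} = \frac{n^{\frac{3}{2}}}{5} + N = N + \frac{n^{\frac{3}{2}}}{5}$)
$d = -434$ ($d = \left(16 - 2\right) \left(-13 - 18\right) = 14 \left(-31\right) = -434$)
$a{\left(0,-1 \right)} \left(-6 + d\right) = \left(0 + \frac{\left(-1\right)^{\frac{3}{2}}}{5}\right) \left(-6 - 434\right) = \left(0 + \frac{\left(-1\right) i}{5}\right) \left(-440\right) = \left(0 - \frac{i}{5}\right) \left(-440\right) = - \frac{i}{5} \left(-440\right) = 88 i$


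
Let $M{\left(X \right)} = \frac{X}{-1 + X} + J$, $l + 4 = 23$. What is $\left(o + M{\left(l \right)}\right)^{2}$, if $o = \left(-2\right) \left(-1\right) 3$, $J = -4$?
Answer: $\frac{3025}{324} \approx 9.3364$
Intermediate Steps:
$l = 19$ ($l = -4 + 23 = 19$)
$M{\left(X \right)} = -4 + \frac{X}{-1 + X}$ ($M{\left(X \right)} = \frac{X}{-1 + X} - 4 = -4 + \frac{X}{-1 + X}$)
$o = 6$ ($o = 2 \cdot 3 = 6$)
$\left(o + M{\left(l \right)}\right)^{2} = \left(6 + \frac{4 - 57}{-1 + 19}\right)^{2} = \left(6 + \frac{4 - 57}{18}\right)^{2} = \left(6 + \frac{1}{18} \left(-53\right)\right)^{2} = \left(6 - \frac{53}{18}\right)^{2} = \left(\frac{55}{18}\right)^{2} = \frac{3025}{324}$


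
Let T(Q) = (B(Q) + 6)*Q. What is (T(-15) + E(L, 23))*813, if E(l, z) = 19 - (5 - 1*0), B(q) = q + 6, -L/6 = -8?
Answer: 47967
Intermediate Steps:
L = 48 (L = -6*(-8) = 48)
B(q) = 6 + q
E(l, z) = 14 (E(l, z) = 19 - (5 + 0) = 19 - 1*5 = 19 - 5 = 14)
T(Q) = Q*(12 + Q) (T(Q) = ((6 + Q) + 6)*Q = (12 + Q)*Q = Q*(12 + Q))
(T(-15) + E(L, 23))*813 = (-15*(12 - 15) + 14)*813 = (-15*(-3) + 14)*813 = (45 + 14)*813 = 59*813 = 47967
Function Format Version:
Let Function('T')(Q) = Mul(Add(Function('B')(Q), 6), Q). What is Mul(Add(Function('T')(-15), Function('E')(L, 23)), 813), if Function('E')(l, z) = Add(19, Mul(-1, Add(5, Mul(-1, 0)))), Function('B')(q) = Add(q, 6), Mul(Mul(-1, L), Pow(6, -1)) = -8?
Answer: 47967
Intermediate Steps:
L = 48 (L = Mul(-6, -8) = 48)
Function('B')(q) = Add(6, q)
Function('E')(l, z) = 14 (Function('E')(l, z) = Add(19, Mul(-1, Add(5, 0))) = Add(19, Mul(-1, 5)) = Add(19, -5) = 14)
Function('T')(Q) = Mul(Q, Add(12, Q)) (Function('T')(Q) = Mul(Add(Add(6, Q), 6), Q) = Mul(Add(12, Q), Q) = Mul(Q, Add(12, Q)))
Mul(Add(Function('T')(-15), Function('E')(L, 23)), 813) = Mul(Add(Mul(-15, Add(12, -15)), 14), 813) = Mul(Add(Mul(-15, -3), 14), 813) = Mul(Add(45, 14), 813) = Mul(59, 813) = 47967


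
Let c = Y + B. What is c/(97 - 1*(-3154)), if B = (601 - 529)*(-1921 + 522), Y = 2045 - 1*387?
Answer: -99070/3251 ≈ -30.474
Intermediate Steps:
Y = 1658 (Y = 2045 - 387 = 1658)
B = -100728 (B = 72*(-1399) = -100728)
c = -99070 (c = 1658 - 100728 = -99070)
c/(97 - 1*(-3154)) = -99070/(97 - 1*(-3154)) = -99070/(97 + 3154) = -99070/3251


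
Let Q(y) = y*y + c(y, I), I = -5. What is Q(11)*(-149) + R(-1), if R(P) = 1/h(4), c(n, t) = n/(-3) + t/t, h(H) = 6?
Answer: -35263/2 ≈ -17632.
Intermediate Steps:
c(n, t) = 1 - n/3 (c(n, t) = n*(-1/3) + 1 = -n/3 + 1 = 1 - n/3)
R(P) = 1/6
Q(y) = 1 + y**2 - y/3 (Q(y) = y*y + (1 - y/3) = y**2 + (1 - y/3) = 1 + y**2 - y/3)
Q(11)*(-149) + R(-1) = (1 + 11**2 - 1/3*11)*(-149) + 1/6 = (1 + 121 - 11/3)*(-149) + 1/6 = (355/3)*(-149) + 1/6 = -52895/3 + 1/6 = -35263/2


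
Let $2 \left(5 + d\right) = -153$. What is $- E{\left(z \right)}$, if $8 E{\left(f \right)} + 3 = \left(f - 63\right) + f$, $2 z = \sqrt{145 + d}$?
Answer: $\frac{33}{4} - \frac{\sqrt{254}}{16} \approx 7.2539$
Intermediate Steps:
$d = - \frac{163}{2}$ ($d = -5 + \frac{1}{2} \left(-153\right) = -5 - \frac{153}{2} = - \frac{163}{2} \approx -81.5$)
$z = \frac{\sqrt{254}}{4}$ ($z = \frac{\sqrt{145 - \frac{163}{2}}}{2} = \frac{\sqrt{\frac{127}{2}}}{2} = \frac{\frac{1}{2} \sqrt{254}}{2} = \frac{\sqrt{254}}{4} \approx 3.9843$)
$E{\left(f \right)} = - \frac{33}{4} + \frac{f}{4}$ ($E{\left(f \right)} = - \frac{3}{8} + \frac{\left(f - 63\right) + f}{8} = - \frac{3}{8} + \frac{\left(-63 + f\right) + f}{8} = - \frac{3}{8} + \frac{-63 + 2 f}{8} = - \frac{3}{8} + \left(- \frac{63}{8} + \frac{f}{4}\right) = - \frac{33}{4} + \frac{f}{4}$)
$- E{\left(z \right)} = - (- \frac{33}{4} + \frac{\frac{1}{4} \sqrt{254}}{4}) = - (- \frac{33}{4} + \frac{\sqrt{254}}{16}) = \frac{33}{4} - \frac{\sqrt{254}}{16}$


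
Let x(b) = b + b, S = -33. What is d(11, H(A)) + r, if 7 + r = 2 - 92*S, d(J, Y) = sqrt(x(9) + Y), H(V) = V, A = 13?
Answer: 3031 + sqrt(31) ≈ 3036.6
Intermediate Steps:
x(b) = 2*b
d(J, Y) = sqrt(18 + Y) (d(J, Y) = sqrt(2*9 + Y) = sqrt(18 + Y))
r = 3031 (r = -7 + (2 - 92*(-33)) = -7 + (2 + 3036) = -7 + 3038 = 3031)
d(11, H(A)) + r = sqrt(18 + 13) + 3031 = sqrt(31) + 3031 = 3031 + sqrt(31)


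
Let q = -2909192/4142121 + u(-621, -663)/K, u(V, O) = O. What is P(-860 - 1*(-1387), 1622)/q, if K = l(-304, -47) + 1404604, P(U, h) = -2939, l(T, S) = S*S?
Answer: 17126110441226247/4095435351319 ≈ 4181.8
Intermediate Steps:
l(T, S) = S²
K = 1406813 (K = (-47)² + 1404604 = 2209 + 1404604 = 1406813)
q = -4095435351319/5827189670373 (q = -2909192/4142121 - 663/1406813 = -4095435351319/5827189670373 ≈ -0.70282)
P(-860 - 1*(-1387), 1622)/q = -2939/(-4095435351319/5827189670373) = -2939*(-5827189670373/4095435351319) = 17126110441226247/4095435351319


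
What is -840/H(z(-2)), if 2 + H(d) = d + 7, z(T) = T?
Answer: -280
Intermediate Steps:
H(d) = 5 + d (H(d) = -2 + (d + 7) = -2 + (7 + d) = 5 + d)
-840/H(z(-2)) = -840/(5 - 2) = -840/3 = -840*⅓ = -280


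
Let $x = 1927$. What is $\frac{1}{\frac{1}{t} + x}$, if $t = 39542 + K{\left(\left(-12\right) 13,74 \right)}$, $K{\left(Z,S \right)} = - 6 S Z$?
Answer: $\frac{108806}{209669163} \approx 0.00051894$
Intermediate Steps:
$K{\left(Z,S \right)} = - 6 S Z$
$t = 108806$ ($t = 39542 - 444 \left(\left(-12\right) 13\right) = 39542 - 444 \left(-156\right) = 39542 + 69264 = 108806$)
$\frac{1}{\frac{1}{t} + x} = \frac{1}{\frac{1}{108806} + 1927} = \frac{1}{\frac{209669163}{108806}} = \frac{108806}{209669163}$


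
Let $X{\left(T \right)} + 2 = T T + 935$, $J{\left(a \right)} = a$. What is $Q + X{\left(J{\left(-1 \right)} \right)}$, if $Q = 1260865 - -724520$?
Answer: $1986319$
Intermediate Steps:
$Q = 1985385$ ($Q = 1260865 + 724520 = 1985385$)
$X{\left(T \right)} = 933 + T^{2}$ ($X{\left(T \right)} = -2 + \left(T T + 935\right) = -2 + \left(T^{2} + 935\right) = -2 + \left(935 + T^{2}\right) = 933 + T^{2}$)
$Q + X{\left(J{\left(-1 \right)} \right)} = 1985385 + \left(933 + \left(-1\right)^{2}\right) = 1985385 + \left(933 + 1\right) = 1985385 + 934 = 1986319$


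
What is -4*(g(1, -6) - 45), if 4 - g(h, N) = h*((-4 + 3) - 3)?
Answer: 148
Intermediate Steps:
g(h, N) = 4 + 4*h (g(h, N) = 4 - h*((-4 + 3) - 3) = 4 - h*(-1 - 3) = 4 - h*(-4) = 4 - (-4)*h = 4 + 4*h)
-4*(g(1, -6) - 45) = -4*((4 + 4*1) - 45) = -4*((4 + 4) - 45) = -4*(8 - 45) = -4*(-37) = 148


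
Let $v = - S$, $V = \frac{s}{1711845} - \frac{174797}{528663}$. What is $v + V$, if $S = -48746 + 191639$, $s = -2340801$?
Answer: $- \frac{14368682897526487}{100554345915} \approx -1.4289 \cdot 10^{5}$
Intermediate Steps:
$S = 142893$
$V = - \frac{170746694392}{100554345915}$ ($V = - \frac{2340801}{1711845} - \frac{174797}{528663} = \left(-2340801\right) \frac{1}{1711845} - \frac{174797}{528663} = - \frac{260089}{190205} - \frac{174797}{528663} = - \frac{170746694392}{100554345915} \approx -1.6981$)
$v = -142893$ ($v = \left(-1\right) 142893 = -142893$)
$v + V = -142893 - \frac{170746694392}{100554345915} = - \frac{14368682897526487}{100554345915}$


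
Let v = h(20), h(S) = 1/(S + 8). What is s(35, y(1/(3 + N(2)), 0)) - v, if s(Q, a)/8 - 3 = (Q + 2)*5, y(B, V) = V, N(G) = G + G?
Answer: 42111/28 ≈ 1504.0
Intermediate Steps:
N(G) = 2*G
h(S) = 1/(8 + S)
s(Q, a) = 104 + 40*Q (s(Q, a) = 24 + 8*((Q + 2)*5) = 24 + 8*((2 + Q)*5) = 24 + 8*(10 + 5*Q) = 24 + (80 + 40*Q) = 104 + 40*Q)
v = 1/28 (v = 1/(8 + 20) = 1/28 ≈ 0.035714)
s(35, y(1/(3 + N(2)), 0)) - v = (104 + 40*35) - 1*1/28 = (104 + 1400) - 1/28 = 1504 - 1/28 = 42111/28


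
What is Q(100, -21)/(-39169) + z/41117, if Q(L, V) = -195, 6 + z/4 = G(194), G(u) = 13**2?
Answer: 2581231/123885521 ≈ 0.020836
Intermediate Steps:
G(u) = 169
z = 652 (z = -24 + 4*169 = -24 + 676 = 652)
Q(100, -21)/(-39169) + z/41117 = -195/(-39169) + 652/41117 = -195*(-1/39169) + 652*(1/41117) = 15/3013 + 652/41117 = 2581231/123885521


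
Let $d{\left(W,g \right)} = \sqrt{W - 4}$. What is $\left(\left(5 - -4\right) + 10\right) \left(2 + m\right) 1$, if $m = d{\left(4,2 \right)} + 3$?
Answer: $95$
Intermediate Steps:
$d{\left(W,g \right)} = \sqrt{-4 + W}$
$m = 3$ ($m = \sqrt{-4 + 4} + 3 = \sqrt{0} + 3 = 0 + 3 = 3$)
$\left(\left(5 - -4\right) + 10\right) \left(2 + m\right) 1 = \left(\left(5 - -4\right) + 10\right) \left(2 + 3\right) 1 = \left(\left(5 + 4\right) + 10\right) 5 \cdot 1 = \left(9 + 10\right) 5 = 19 \cdot 5 = 95$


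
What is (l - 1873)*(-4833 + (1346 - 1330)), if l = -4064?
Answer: 28598529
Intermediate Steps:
(l - 1873)*(-4833 + (1346 - 1330)) = (-4064 - 1873)*(-4833 + (1346 - 1330)) = -5937*(-4833 + 16) = -5937*(-4817) = 28598529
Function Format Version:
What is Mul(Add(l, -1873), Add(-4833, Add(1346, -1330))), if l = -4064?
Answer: 28598529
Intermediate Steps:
Mul(Add(l, -1873), Add(-4833, Add(1346, -1330))) = Mul(Add(-4064, -1873), Add(-4833, Add(1346, -1330))) = Mul(-5937, Add(-4833, 16)) = Mul(-5937, -4817) = 28598529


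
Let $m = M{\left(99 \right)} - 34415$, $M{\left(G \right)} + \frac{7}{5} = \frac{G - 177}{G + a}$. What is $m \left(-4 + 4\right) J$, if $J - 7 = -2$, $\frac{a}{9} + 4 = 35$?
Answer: $0$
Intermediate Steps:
$a = 279$ ($a = -36 + 9 \cdot 35 = -36 + 315 = 279$)
$J = 5$ ($J = 7 - 2 = 5$)
$M{\left(G \right)} = - \frac{7}{5} + \frac{-177 + G}{279 + G}$ ($M{\left(G \right)} = - \frac{7}{5} + \frac{G - 177}{G + 279} = - \frac{7}{5} + \frac{-177 + G}{279 + G}$)
$m = - \frac{10841231}{315}$ ($m = \frac{2 \left(-1419 - 99\right)}{5 \left(279 + 99\right)} - 34415 = \frac{2 \left(-1419 - 99\right)}{5 \cdot 378} - 34415 = \frac{2}{5} \cdot \frac{1}{378} \left(-1518\right) - 34415 = - \frac{506}{315} - 34415 = - \frac{10841231}{315} \approx -34417.0$)
$m \left(-4 + 4\right) J = - \frac{10841231 \left(-4 + 4\right) 5}{315} = - \frac{10841231 \cdot 0 \cdot 5}{315} = \left(- \frac{10841231}{315}\right) 0 = 0$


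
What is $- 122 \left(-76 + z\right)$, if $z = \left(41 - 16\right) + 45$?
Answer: $732$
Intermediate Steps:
$z = 70$ ($z = 25 + 45 = 70$)
$- 122 \left(-76 + z\right) = - 122 \left(-76 + 70\right) = \left(-122\right) \left(-6\right) = 732$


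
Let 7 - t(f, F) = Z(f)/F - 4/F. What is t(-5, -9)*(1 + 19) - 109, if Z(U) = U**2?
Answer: 233/3 ≈ 77.667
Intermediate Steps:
t(f, F) = 7 + 4/F - f**2/F (t(f, F) = 7 - (f**2/F - 4/F) = 7 - (-4/F + f**2/F) = 7 + (4/F - f**2/F) = 7 + 4/F - f**2/F)
t(-5, -9)*(1 + 19) - 109 = ((4 - 1*(-5)**2 + 7*(-9))/(-9))*(1 + 19) - 109 = -(4 - 1*25 - 63)/9*20 - 109 = -(4 - 25 - 63)/9*20 - 109 = -1/9*(-84)*20 - 109 = (28/3)*20 - 109 = 560/3 - 109 = 233/3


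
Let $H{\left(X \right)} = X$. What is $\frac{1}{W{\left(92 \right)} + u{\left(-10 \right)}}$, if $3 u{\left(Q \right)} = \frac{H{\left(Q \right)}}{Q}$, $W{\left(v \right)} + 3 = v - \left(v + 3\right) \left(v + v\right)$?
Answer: $- \frac{3}{52172} \approx -5.7502 \cdot 10^{-5}$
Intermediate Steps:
$W{\left(v \right)} = -3 + v - 2 v \left(3 + v\right)$ ($W{\left(v \right)} = -3 + \left(v - \left(v + 3\right) \left(v + v\right)\right) = -3 + \left(v - \left(3 + v\right) 2 v\right) = -3 + \left(v - 2 v \left(3 + v\right)\right) = -3 - \left(- v + 2 v \left(3 + v\right)\right) = -3 + v - 2 v \left(3 + v\right)$)
$u{\left(Q \right)} = \frac{1}{3}$ ($u{\left(Q \right)} = \frac{Q \frac{1}{Q}}{3} = \frac{1}{3} \cdot 1 = \frac{1}{3}$)
$\frac{1}{W{\left(92 \right)} + u{\left(-10 \right)}} = \frac{1}{\left(-3 - 460 - 2 \cdot 92^{2}\right) + \frac{1}{3}} = \frac{1}{\left(-3 - 460 - 16928\right) + \frac{1}{3}} = \frac{1}{-17391 + \frac{1}{3}} = \frac{1}{- \frac{52172}{3}} = - \frac{3}{52172}$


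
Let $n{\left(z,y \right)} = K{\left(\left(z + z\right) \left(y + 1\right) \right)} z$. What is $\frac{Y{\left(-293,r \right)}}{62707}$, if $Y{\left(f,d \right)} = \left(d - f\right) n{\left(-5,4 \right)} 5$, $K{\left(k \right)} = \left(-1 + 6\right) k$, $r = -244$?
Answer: $\frac{306250}{62707} \approx 4.8838$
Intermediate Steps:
$K{\left(k \right)} = 5 k$
$n{\left(z,y \right)} = 10 z^{2} \left(1 + y\right)$ ($n{\left(z,y \right)} = 5 \left(z + z\right) \left(y + 1\right) z = 5 \cdot 2 z \left(1 + y\right) z = 10 z \left(1 + y\right) z = 10 z^{2} \left(1 + y\right)$)
$Y{\left(f,d \right)} = - 6250 f + 6250 d$ ($Y{\left(f,d \right)} = \left(d - f\right) 10 \left(-5\right)^{2} \left(1 + 4\right) 5 = \left(d - f\right) 10 \cdot 25 \cdot 5 \cdot 5 = \left(d - f\right) 1250 \cdot 5 = \left(- 1250 f + 1250 d\right) 5 = - 6250 f + 6250 d$)
$\frac{Y{\left(-293,r \right)}}{62707} = \frac{\left(-6250\right) \left(-293\right) + 6250 \left(-244\right)}{62707} = \left(1831250 - 1525000\right) \frac{1}{62707} = 306250 \cdot \frac{1}{62707} = \frac{306250}{62707}$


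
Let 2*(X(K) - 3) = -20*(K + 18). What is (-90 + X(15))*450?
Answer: -187650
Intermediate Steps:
X(K) = -177 - 10*K (X(K) = 3 + (-20*(K + 18))/2 = 3 + (-20*(18 + K))/2 = 3 + (-360 - 20*K)/2 = 3 + (-180 - 10*K) = -177 - 10*K)
(-90 + X(15))*450 = (-90 + (-177 - 10*15))*450 = (-90 + (-177 - 150))*450 = (-90 - 327)*450 = -417*450 = -187650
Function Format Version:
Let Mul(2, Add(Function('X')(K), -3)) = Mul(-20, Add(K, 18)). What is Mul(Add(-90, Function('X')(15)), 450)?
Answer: -187650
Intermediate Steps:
Function('X')(K) = Add(-177, Mul(-10, K)) (Function('X')(K) = Add(3, Mul(Rational(1, 2), Mul(-20, Add(K, 18)))) = Add(3, Mul(Rational(1, 2), Mul(-20, Add(18, K)))) = Add(3, Mul(Rational(1, 2), Add(-360, Mul(-20, K)))) = Add(3, Add(-180, Mul(-10, K))) = Add(-177, Mul(-10, K)))
Mul(Add(-90, Function('X')(15)), 450) = Mul(Add(-90, Add(-177, Mul(-10, 15))), 450) = Mul(Add(-90, Add(-177, -150)), 450) = Mul(Add(-90, -327), 450) = Mul(-417, 450) = -187650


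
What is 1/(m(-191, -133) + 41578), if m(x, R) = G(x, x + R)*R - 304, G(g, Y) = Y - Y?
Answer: 1/41274 ≈ 2.4228e-5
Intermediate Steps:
G(g, Y) = 0
m(x, R) = -304 (m(x, R) = 0*R - 304 = 0 - 304 = -304)
1/(m(-191, -133) + 41578) = 1/(-304 + 41578) = 1/41274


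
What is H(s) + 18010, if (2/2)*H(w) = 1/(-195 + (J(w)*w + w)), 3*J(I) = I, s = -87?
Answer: 40360411/2241 ≈ 18010.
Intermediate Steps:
J(I) = I/3
H(w) = 1/(-195 + w + w**2/3) (H(w) = 1/(-195 + ((w/3)*w + w)) = 1/(-195 + (w**2/3 + w)) = 1/(-195 + (w + w**2/3)) = 1/(-195 + w + w**2/3))
H(s) + 18010 = 3/(-585 + (-87)**2 + 3*(-87)) + 18010 = 3/(-585 + 7569 - 261) + 18010 = 3/6723 + 18010 = 3*(1/6723) + 18010 = 1/2241 + 18010 = 40360411/2241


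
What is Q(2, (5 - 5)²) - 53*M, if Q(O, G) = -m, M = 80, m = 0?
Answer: -4240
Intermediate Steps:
Q(O, G) = 0 (Q(O, G) = -1*0 = 0)
Q(2, (5 - 5)²) - 53*M = 0 - 53*80 = 0 - 4240 = -4240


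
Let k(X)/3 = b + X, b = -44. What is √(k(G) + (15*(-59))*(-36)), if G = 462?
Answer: √33114 ≈ 181.97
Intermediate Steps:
k(X) = -132 + 3*X (k(X) = 3*(-44 + X) = -132 + 3*X)
√(k(G) + (15*(-59))*(-36)) = √((-132 + 3*462) + (15*(-59))*(-36)) = √((-132 + 1386) - 885*(-36)) = √(1254 + 31860) = √33114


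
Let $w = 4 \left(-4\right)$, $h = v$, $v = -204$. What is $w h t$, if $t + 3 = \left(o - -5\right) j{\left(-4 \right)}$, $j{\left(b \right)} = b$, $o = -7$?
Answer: $16320$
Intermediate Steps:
$h = -204$
$t = 5$ ($t = -3 + \left(-7 - -5\right) \left(-4\right) = -3 + \left(-7 + 5\right) \left(-4\right) = -3 - -8 = -3 + 8 = 5$)
$w = -16$
$w h t = \left(-16\right) \left(-204\right) 5 = 3264 \cdot 5 = 16320$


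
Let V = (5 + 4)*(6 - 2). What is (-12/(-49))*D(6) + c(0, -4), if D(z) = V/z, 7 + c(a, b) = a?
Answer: -271/49 ≈ -5.5306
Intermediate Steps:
c(a, b) = -7 + a
V = 36 (V = 9*4 = 36)
D(z) = 36/z
(-12/(-49))*D(6) + c(0, -4) = (-12/(-49))*(36/6) + (-7 + 0) = (-12*(-1/49))*(36*(⅙)) - 7 = (12/49)*6 - 7 = 72/49 - 7 = -271/49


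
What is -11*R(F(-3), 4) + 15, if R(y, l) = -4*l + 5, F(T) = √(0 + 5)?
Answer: 136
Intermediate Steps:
F(T) = √5
R(y, l) = 5 - 4*l
-11*R(F(-3), 4) + 15 = -11*(5 - 4*4) + 15 = -11*(5 - 16) + 15 = -11*(-11) + 15 = 121 + 15 = 136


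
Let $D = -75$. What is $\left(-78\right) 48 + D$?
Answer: $-3819$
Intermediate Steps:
$\left(-78\right) 48 + D = \left(-78\right) 48 - 75 = -3744 - 75 = -3819$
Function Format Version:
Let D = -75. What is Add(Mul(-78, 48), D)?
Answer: -3819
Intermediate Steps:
Add(Mul(-78, 48), D) = Add(Mul(-78, 48), -75) = Add(-3744, -75) = -3819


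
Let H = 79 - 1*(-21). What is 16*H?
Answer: 1600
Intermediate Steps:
H = 100 (H = 79 + 21 = 100)
16*H = 16*100 = 1600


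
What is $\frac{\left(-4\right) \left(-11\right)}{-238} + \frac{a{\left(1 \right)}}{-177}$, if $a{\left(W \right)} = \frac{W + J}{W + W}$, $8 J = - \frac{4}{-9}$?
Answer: $- \frac{142445}{758268} \approx -0.18786$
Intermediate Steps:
$J = \frac{1}{18}$ ($J = \frac{\left(-4\right) \frac{1}{-9}}{8} = \frac{\left(-4\right) \left(- \frac{1}{9}\right)}{8} = \frac{1}{8} \cdot \frac{4}{9} = \frac{1}{18} \approx 0.055556$)
$a{\left(W \right)} = \frac{\frac{1}{18} + W}{2 W}$ ($a{\left(W \right)} = \frac{W + \frac{1}{18}}{W + W} = \frac{\frac{1}{18} + W}{2 W}$)
$\frac{\left(-4\right) \left(-11\right)}{-238} + \frac{a{\left(1 \right)}}{-177} = \frac{\left(-4\right) \left(-11\right)}{-238} + \frac{\frac{1}{36} \cdot 1^{-1} \left(1 + 18 \cdot 1\right)}{-177} = 44 \left(- \frac{1}{238}\right) + \frac{1}{36} \cdot 1 \left(1 + 18\right) \left(- \frac{1}{177}\right) = - \frac{22}{119} + \frac{1}{36} \cdot 1 \cdot 19 \left(- \frac{1}{177}\right) = - \frac{22}{119} + \frac{19}{36} \left(- \frac{1}{177}\right) = - \frac{22}{119} - \frac{19}{6372} = - \frac{142445}{758268}$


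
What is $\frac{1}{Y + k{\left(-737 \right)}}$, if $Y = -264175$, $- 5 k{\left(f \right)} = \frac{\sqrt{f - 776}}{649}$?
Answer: $- \frac{2781769354375}{734873919192017138} + \frac{3245 i \sqrt{1513}}{734873919192017138} \approx -3.7854 \cdot 10^{-6} + 1.7176 \cdot 10^{-13} i$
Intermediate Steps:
$k{\left(f \right)} = - \frac{\sqrt{-776 + f}}{3245}$ ($k{\left(f \right)} = - \frac{\sqrt{f - 776} \cdot \frac{1}{649}}{5} = - \frac{\sqrt{-776 + f} \frac{1}{649}}{5} = - \frac{\frac{1}{649} \sqrt{-776 + f}}{5} = - \frac{\sqrt{-776 + f}}{3245}$)
$\frac{1}{Y + k{\left(-737 \right)}} = \frac{1}{-264175 - \frac{\sqrt{-776 - 737}}{3245}} = \frac{1}{-264175 - \frac{\sqrt{-1513}}{3245}} = \frac{1}{-264175 - \frac{i \sqrt{1513}}{3245}}$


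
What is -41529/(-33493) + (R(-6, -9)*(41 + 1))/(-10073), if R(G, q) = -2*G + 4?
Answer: 56544903/48196427 ≈ 1.1732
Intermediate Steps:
R(G, q) = 4 - 2*G
-41529/(-33493) + (R(-6, -9)*(41 + 1))/(-10073) = -41529/(-33493) + ((4 - 2*(-6))*(41 + 1))/(-10073) = -41529*(-1/33493) + ((4 + 12)*42)*(-1/10073) = 41529/33493 + (16*42)*(-1/10073) = 41529/33493 + 672*(-1/10073) = 41529/33493 - 96/1439 = 56544903/48196427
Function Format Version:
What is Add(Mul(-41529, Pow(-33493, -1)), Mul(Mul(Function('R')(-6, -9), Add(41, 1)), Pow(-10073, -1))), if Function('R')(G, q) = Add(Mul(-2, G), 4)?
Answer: Rational(56544903, 48196427) ≈ 1.1732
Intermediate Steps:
Function('R')(G, q) = Add(4, Mul(-2, G))
Add(Mul(-41529, Pow(-33493, -1)), Mul(Mul(Function('R')(-6, -9), Add(41, 1)), Pow(-10073, -1))) = Add(Mul(-41529, Pow(-33493, -1)), Mul(Mul(Add(4, Mul(-2, -6)), Add(41, 1)), Pow(-10073, -1))) = Add(Mul(-41529, Rational(-1, 33493)), Mul(Mul(Add(4, 12), 42), Rational(-1, 10073))) = Add(Rational(41529, 33493), Mul(Mul(16, 42), Rational(-1, 10073))) = Add(Rational(41529, 33493), Mul(672, Rational(-1, 10073))) = Add(Rational(41529, 33493), Rational(-96, 1439)) = Rational(56544903, 48196427)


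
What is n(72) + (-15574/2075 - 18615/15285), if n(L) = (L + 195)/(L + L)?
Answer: -697175263/101492400 ≈ -6.8692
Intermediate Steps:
n(L) = (195 + L)/(2*L) (n(L) = (195 + L)/((2*L)) = (195 + L)*(1/(2*L)) = (195 + L)/(2*L))
n(72) + (-15574/2075 - 18615/15285) = (1/2)*(195 + 72)/72 + (-15574/2075 - 18615/15285) = (1/2)*(1/72)*267 + (-15574*1/2075 - 18615*1/15285) = 89/48 + (-15574/2075 - 1241/1019) = 89/48 - 18444981/2114425 = -697175263/101492400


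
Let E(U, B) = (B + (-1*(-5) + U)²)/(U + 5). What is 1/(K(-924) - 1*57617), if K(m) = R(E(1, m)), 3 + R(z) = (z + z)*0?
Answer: -1/57620 ≈ -1.7355e-5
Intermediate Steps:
E(U, B) = (B + (5 + U)²)/(5 + U)
R(z) = -3 (R(z) = -3 + (z + z)*0 = -3 + (2*z)*0 = -3 + 0 = -3)
K(m) = -3
1/(K(-924) - 1*57617) = 1/(-3 - 1*57617) = 1/(-3 - 57617) = 1/(-57620) = -1/57620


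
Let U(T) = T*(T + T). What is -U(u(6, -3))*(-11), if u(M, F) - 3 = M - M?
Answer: 198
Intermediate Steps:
u(M, F) = 3 (u(M, F) = 3 + (M - M) = 3 + 0 = 3)
U(T) = 2*T² (U(T) = T*(2*T) = 2*T²)
-U(u(6, -3))*(-11) = -2*3²*(-11) = -2*9*(-11) = -1*18*(-11) = -18*(-11) = 198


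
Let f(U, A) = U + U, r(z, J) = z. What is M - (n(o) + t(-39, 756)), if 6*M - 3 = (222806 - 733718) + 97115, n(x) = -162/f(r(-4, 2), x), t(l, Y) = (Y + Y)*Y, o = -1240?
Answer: -14544695/12 ≈ -1.2121e+6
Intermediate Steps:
f(U, A) = 2*U
t(l, Y) = 2*Y² (t(l, Y) = (2*Y)*Y = 2*Y²)
n(x) = 81/4 (n(x) = -162/(2*(-4)) = -162/(-8) = -162*(-⅛) = 81/4)
M = -206897/3 (M = ½ + ((222806 - 733718) + 97115)/6 = ½ + (-510912 + 97115)/6 = ½ + (⅙)*(-413797) = ½ - 413797/6 = -206897/3 ≈ -68966.)
M - (n(o) + t(-39, 756)) = -206897/3 - (81/4 + 2*756²) = -206897/3 - (81/4 + 2*571536) = -206897/3 - (81/4 + 1143072) = -206897/3 - 1*4572369/4 = -206897/3 - 4572369/4 = -14544695/12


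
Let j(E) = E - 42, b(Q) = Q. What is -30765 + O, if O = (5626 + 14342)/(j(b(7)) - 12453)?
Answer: -48026661/1561 ≈ -30767.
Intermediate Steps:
j(E) = -42 + E
O = -2496/1561 (O = (5626 + 14342)/((-42 + 7) - 12453) = 19968/(-35 - 12453) = 19968/(-12488) = 19968*(-1/12488) = -2496/1561 ≈ -1.5990)
-30765 + O = -30765 - 2496/1561 = -48026661/1561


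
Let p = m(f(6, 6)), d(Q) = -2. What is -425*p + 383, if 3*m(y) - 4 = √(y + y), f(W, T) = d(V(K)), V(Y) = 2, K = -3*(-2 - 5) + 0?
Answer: -551/3 - 850*I/3 ≈ -183.67 - 283.33*I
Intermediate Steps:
K = 21 (K = -3*(-7) + 0 = 21 + 0 = 21)
f(W, T) = -2
m(y) = 4/3 + √2*√y/3 (m(y) = 4/3 + √(y + y)/3 = 4/3 + √(2*y)/3 = 4/3 + (√2*√y)/3 = 4/3 + √2*√y/3)
p = 4/3 + 2*I/3 (p = 4/3 + √2*√(-2)/3 = 4/3 + √2*(I*√2)/3 = 4/3 + 2*I/3 ≈ 1.3333 + 0.66667*I)
-425*p + 383 = -425*(4/3 + 2*I/3) + 383 = (-1700/3 - 850*I/3) + 383 = -551/3 - 850*I/3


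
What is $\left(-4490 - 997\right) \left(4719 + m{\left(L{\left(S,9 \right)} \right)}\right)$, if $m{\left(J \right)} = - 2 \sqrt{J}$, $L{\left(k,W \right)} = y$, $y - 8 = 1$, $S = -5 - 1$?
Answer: $-25860231$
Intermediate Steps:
$S = -6$
$y = 9$ ($y = 8 + 1 = 9$)
$L{\left(k,W \right)} = 9$
$\left(-4490 - 997\right) \left(4719 + m{\left(L{\left(S,9 \right)} \right)}\right) = \left(-4490 - 997\right) \left(4719 - 2 \sqrt{9}\right) = - 5487 \left(4719 - 6\right) = \left(-5487\right) 4713 = -25860231$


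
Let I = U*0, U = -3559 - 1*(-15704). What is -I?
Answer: 0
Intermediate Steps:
U = 12145 (U = -3559 + 15704 = 12145)
I = 0 (I = 12145*0 = 0)
-I = -1*0 = 0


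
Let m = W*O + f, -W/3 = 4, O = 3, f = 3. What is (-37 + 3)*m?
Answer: 1122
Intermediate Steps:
W = -12 (W = -3*4 = -12)
m = -33 (m = -12*3 + 3 = -36 + 3 = -33)
(-37 + 3)*m = (-37 + 3)*(-33) = -34*(-33) = 1122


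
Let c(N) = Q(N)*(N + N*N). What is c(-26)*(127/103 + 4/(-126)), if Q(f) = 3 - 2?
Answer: 5066750/6489 ≈ 780.82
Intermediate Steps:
Q(f) = 1
c(N) = N + N² (c(N) = 1*(N + N*N) = 1*(N + N²) = N + N²)
c(-26)*(127/103 + 4/(-126)) = (-26*(1 - 26))*(127/103 + 4/(-126)) = (-26*(-25))*(127*(1/103) + 4*(-1/126)) = 650*(127/103 - 2/63) = 650*(7795/6489) = 5066750/6489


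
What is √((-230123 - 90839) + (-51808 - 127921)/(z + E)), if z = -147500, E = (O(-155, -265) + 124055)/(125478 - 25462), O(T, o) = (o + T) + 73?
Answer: 3*I*√485070872273973024236070/3688059073 ≈ 566.53*I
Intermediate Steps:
O(T, o) = 73 + T + o (O(T, o) = (T + o) + 73 = 73 + T + o)
E = 30927/25004 (E = ((73 - 155 - 265) + 124055)/(125478 - 25462) = (-347 + 124055)/100016 = 123708*(1/100016) = 30927/25004 ≈ 1.2369)
√((-230123 - 90839) + (-51808 - 127921)/(z + E)) = √((-230123 - 90839) + (-51808 - 127921)/(-147500 + 30927/25004)) = √(-320962 - 179729/(-3688059073/25004)) = √(-320962 - 179729*(-25004/3688059073)) = √(-320962 + 4493943916/3688059073) = √(-1183722322244310/3688059073) = 3*I*√485070872273973024236070/3688059073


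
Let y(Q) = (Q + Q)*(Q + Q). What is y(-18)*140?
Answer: 181440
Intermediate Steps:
y(Q) = 4*Q² (y(Q) = (2*Q)*(2*Q) = 4*Q²)
y(-18)*140 = (4*(-18)²)*140 = (4*324)*140 = 1296*140 = 181440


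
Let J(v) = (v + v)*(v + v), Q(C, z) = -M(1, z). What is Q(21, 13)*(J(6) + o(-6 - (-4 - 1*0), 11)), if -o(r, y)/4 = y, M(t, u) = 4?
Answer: -400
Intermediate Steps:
o(r, y) = -4*y
Q(C, z) = -4 (Q(C, z) = -1*4 = -4)
J(v) = 4*v² (J(v) = (2*v)*(2*v) = 4*v²)
Q(21, 13)*(J(6) + o(-6 - (-4 - 1*0), 11)) = -4*(4*6² - 4*11) = -4*(4*36 - 44) = -4*(144 - 44) = -4*100 = -400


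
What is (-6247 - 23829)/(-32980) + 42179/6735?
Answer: 79681264/11106015 ≈ 7.1746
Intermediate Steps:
(-6247 - 23829)/(-32980) + 42179/6735 = -30076*(-1/32980) + 42179*(1/6735) = 7519/8245 + 42179/6735 = 79681264/11106015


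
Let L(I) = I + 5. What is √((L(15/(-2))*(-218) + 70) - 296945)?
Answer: I*√296330 ≈ 544.36*I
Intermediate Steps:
L(I) = 5 + I
√((L(15/(-2))*(-218) + 70) - 296945) = √(((5 + 15/(-2))*(-218) + 70) - 296945) = √(((5 + 15*(-½))*(-218) + 70) - 296945) = √(((5 - 15/2)*(-218) + 70) - 296945) = √((-5/2*(-218) + 70) - 296945) = √((545 + 70) - 296945) = √(615 - 296945) = √(-296330) = I*√296330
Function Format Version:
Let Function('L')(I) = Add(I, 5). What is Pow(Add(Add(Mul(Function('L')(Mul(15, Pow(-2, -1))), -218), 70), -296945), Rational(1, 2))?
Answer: Mul(I, Pow(296330, Rational(1, 2))) ≈ Mul(544.36, I)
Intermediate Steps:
Function('L')(I) = Add(5, I)
Pow(Add(Add(Mul(Function('L')(Mul(15, Pow(-2, -1))), -218), 70), -296945), Rational(1, 2)) = Pow(Add(Add(Mul(Add(5, Mul(15, Pow(-2, -1))), -218), 70), -296945), Rational(1, 2)) = Pow(Add(Add(Mul(Add(5, Mul(15, Rational(-1, 2))), -218), 70), -296945), Rational(1, 2)) = Pow(Add(Add(Mul(Add(5, Rational(-15, 2)), -218), 70), -296945), Rational(1, 2)) = Pow(Add(Add(Mul(Rational(-5, 2), -218), 70), -296945), Rational(1, 2)) = Pow(Add(Add(545, 70), -296945), Rational(1, 2)) = Pow(Add(615, -296945), Rational(1, 2)) = Pow(-296330, Rational(1, 2)) = Mul(I, Pow(296330, Rational(1, 2)))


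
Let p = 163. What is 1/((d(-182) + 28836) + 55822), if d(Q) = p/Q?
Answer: 182/15407593 ≈ 1.1812e-5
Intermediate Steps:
d(Q) = 163/Q
1/((d(-182) + 28836) + 55822) = 1/((163/(-182) + 28836) + 55822) = 1/((163*(-1/182) + 28836) + 55822) = 1/((-163/182 + 28836) + 55822) = 1/(5247989/182 + 55822) = 1/(15407593/182) = 182/15407593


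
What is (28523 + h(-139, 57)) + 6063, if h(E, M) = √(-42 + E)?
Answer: 34586 + I*√181 ≈ 34586.0 + 13.454*I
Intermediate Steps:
(28523 + h(-139, 57)) + 6063 = (28523 + √(-42 - 139)) + 6063 = (28523 + √(-181)) + 6063 = (28523 + I*√181) + 6063 = 34586 + I*√181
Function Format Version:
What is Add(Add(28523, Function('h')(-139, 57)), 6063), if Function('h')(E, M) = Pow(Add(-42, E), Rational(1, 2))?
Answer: Add(34586, Mul(I, Pow(181, Rational(1, 2)))) ≈ Add(34586., Mul(13.454, I))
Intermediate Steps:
Add(Add(28523, Function('h')(-139, 57)), 6063) = Add(Add(28523, Pow(Add(-42, -139), Rational(1, 2))), 6063) = Add(Add(28523, Pow(-181, Rational(1, 2))), 6063) = Add(Add(28523, Mul(I, Pow(181, Rational(1, 2)))), 6063) = Add(34586, Mul(I, Pow(181, Rational(1, 2))))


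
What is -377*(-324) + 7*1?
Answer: 122155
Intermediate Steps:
-377*(-324) + 7*1 = 122148 + 7 = 122155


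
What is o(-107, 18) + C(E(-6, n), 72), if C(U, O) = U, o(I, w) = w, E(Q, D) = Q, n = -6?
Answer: 12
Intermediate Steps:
o(-107, 18) + C(E(-6, n), 72) = 18 - 6 = 12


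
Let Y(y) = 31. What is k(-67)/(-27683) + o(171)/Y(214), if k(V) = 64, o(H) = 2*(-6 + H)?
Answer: 294626/27683 ≈ 10.643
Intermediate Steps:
o(H) = -12 + 2*H
k(-67)/(-27683) + o(171)/Y(214) = 64/(-27683) + (-12 + 2*171)/31 = 64*(-1/27683) + (-12 + 342)*(1/31) = -64/27683 + 330*(1/31) = -64/27683 + 330/31 = 294626/27683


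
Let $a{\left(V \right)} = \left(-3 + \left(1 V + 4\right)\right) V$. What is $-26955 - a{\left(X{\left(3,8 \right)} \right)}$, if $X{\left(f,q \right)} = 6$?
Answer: $-26997$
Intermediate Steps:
$a{\left(V \right)} = V \left(1 + V\right)$ ($a{\left(V \right)} = \left(-3 + \left(V + 4\right)\right) V = \left(-3 + \left(4 + V\right)\right) V = \left(1 + V\right) V = V \left(1 + V\right)$)
$-26955 - a{\left(X{\left(3,8 \right)} \right)} = -26955 - 6 \left(1 + 6\right) = -26955 - 6 \cdot 7 = -26955 - 42 = -26997$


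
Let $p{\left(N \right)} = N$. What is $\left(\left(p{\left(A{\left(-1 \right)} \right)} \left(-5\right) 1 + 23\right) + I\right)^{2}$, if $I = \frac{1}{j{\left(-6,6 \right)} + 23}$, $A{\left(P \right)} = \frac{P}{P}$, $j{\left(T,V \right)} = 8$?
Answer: $\frac{312481}{961} \approx 325.16$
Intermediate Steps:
$A{\left(P \right)} = 1$
$I = \frac{1}{31}$ ($I = \frac{1}{8 + 23} = \frac{1}{31} \approx 0.032258$)
$\left(\left(p{\left(A{\left(-1 \right)} \right)} \left(-5\right) 1 + 23\right) + I\right)^{2} = \left(\left(1 \left(-5\right) 1 + 23\right) + \frac{1}{31}\right)^{2} = \left(\left(\left(-5\right) 1 + 23\right) + \frac{1}{31}\right)^{2} = \left(\left(-5 + 23\right) + \frac{1}{31}\right)^{2} = \left(18 + \frac{1}{31}\right)^{2} = \left(\frac{559}{31}\right)^{2} = \frac{312481}{961}$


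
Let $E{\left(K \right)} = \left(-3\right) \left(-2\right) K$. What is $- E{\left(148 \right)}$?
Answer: $-888$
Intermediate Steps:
$E{\left(K \right)} = 6 K$
$- E{\left(148 \right)} = - 6 \cdot 148 = \left(-1\right) 888 = -888$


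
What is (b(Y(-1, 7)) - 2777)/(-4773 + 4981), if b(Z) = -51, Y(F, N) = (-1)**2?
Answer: -707/52 ≈ -13.596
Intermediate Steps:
Y(F, N) = 1
(b(Y(-1, 7)) - 2777)/(-4773 + 4981) = (-51 - 2777)/(-4773 + 4981) = -2828/208 = -2828*1/208 = -707/52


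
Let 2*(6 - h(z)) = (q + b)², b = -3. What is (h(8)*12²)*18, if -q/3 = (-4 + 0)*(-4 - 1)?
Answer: -5128272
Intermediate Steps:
q = -60 (q = -3*(-4 + 0)*(-4 - 1) = -(-12)*(-5) = -3*20 = -60)
h(z) = -3957/2 (h(z) = 6 - (-60 - 3)²/2 = 6 - ½*(-63)² = 6 - ½*3969 = 6 - 3969/2 = -3957/2)
(h(8)*12²)*18 = -3957/2*12²*18 = -3957/2*144*18 = -284904*18 = -5128272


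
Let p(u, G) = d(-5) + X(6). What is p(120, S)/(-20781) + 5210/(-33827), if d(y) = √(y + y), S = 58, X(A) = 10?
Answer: -108607280/702958887 - I*√10/20781 ≈ -0.1545 - 0.00015217*I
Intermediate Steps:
d(y) = √2*√y (d(y) = √(2*y) = √2*√y)
p(u, G) = 10 + I*√10 (p(u, G) = √2*√(-5) + 10 = √2*(I*√5) + 10 = I*√10 + 10 = 10 + I*√10)
p(120, S)/(-20781) + 5210/(-33827) = (10 + I*√10)/(-20781) + 5210/(-33827) = (10 + I*√10)*(-1/20781) + 5210*(-1/33827) = (-10/20781 - I*√10/20781) - 5210/33827 = -108607280/702958887 - I*√10/20781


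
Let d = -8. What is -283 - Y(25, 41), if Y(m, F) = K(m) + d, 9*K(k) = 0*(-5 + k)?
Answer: -275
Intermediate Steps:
K(k) = 0 (K(k) = (0*(-5 + k))/9 = (1/9)*0 = 0)
Y(m, F) = -8 (Y(m, F) = 0 - 8 = -8)
-283 - Y(25, 41) = -283 - 1*(-8) = -283 + 8 = -275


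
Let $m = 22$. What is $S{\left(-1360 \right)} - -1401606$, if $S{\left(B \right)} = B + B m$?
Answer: $1370326$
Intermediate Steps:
$S{\left(B \right)} = 23 B$ ($S{\left(B \right)} = B + B 22 = B + 22 B = 23 B$)
$S{\left(-1360 \right)} - -1401606 = 23 \left(-1360\right) - -1401606 = -31280 + 1401606 = 1370326$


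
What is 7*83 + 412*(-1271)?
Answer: -523071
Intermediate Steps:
7*83 + 412*(-1271) = 581 - 523652 = -523071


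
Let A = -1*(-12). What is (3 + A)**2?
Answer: 225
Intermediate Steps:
A = 12
(3 + A)**2 = (3 + 12)**2 = 15**2 = 225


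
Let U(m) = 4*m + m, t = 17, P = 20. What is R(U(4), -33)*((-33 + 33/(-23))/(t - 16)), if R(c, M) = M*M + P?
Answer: -878328/23 ≈ -38188.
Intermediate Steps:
U(m) = 5*m
R(c, M) = 20 + M**2 (R(c, M) = M*M + 20 = M**2 + 20 = 20 + M**2)
R(U(4), -33)*((-33 + 33/(-23))/(t - 16)) = (20 + (-33)**2)*((-33 + 33/(-23))/(17 - 16)) = (20 + 1089)*((-33 + 33*(-1/23))/1) = 1109*((-33 - 33/23)*1) = 1109*(-792/23*1) = 1109*(-792/23) = -878328/23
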